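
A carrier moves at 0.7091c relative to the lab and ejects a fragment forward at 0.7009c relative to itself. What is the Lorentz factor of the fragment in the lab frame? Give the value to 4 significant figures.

u_lab = (0.7009 + 0.7091)/(1 + 0.7009×0.7091) = 1.4100/1.497008 = 0.9418786
γ = 1/√(1 − 0.9418786²) = 2.977

γ ≈ 2.977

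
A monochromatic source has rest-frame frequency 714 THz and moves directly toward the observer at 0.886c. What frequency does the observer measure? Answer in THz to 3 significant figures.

Relativistic Doppler: f_obs = f_src √((1+β)/(1−β))
= 714 × √(1.8860/0.11400) = 714 × 4.0674 = 2900 THz

f_obs ≈ 2900 THz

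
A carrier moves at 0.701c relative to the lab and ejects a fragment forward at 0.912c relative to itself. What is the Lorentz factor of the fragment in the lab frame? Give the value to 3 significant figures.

u_lab = (0.912 + 0.701)/(1 + 0.912×0.701) = 1.613/1.63931 = 0.983949
γ = 1/√(1 − 0.983949²) = 5.60

γ ≈ 5.60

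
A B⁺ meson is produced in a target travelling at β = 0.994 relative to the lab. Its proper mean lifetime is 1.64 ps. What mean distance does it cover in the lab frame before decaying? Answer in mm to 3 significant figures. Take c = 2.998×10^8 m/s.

d ≈ 4.47 mm

γ = 1/√(1 − 0.994²) = 9.1424
Dilated lifetime: Δt = γτ₀ = 9.1424 × 1.64 ps = 14.994 ps
d = vΔt = 0.994c × 14.994 ps = 2.9800×10^8 m/s × 1.4994×10^-11 s = 4.47 mm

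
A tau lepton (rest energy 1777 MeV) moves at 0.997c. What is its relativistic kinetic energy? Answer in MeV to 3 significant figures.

γ = 1/√(1 − 0.997²) = 12.920
K = (γ − 1)m₀c² = (12.920 − 1) × 1777 MeV = 11.920 × 1777 MeV = 21200 MeV

K ≈ 21200 MeV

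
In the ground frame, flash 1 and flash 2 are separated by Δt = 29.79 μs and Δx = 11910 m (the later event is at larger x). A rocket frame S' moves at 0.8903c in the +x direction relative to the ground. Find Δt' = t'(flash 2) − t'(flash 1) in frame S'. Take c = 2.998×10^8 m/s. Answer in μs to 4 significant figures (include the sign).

γ = 1/√(1 − 0.8903²) = 2.19599
Δt' = γ(Δt − vΔx/c²) = 2.19599 × (29.79 μs − 0.8903×11910 m / (2.998×10^8 m/s))
= 2.19599 × (-5.57849 μs) = -12.25 μs

Δt' ≈ -12.25 μs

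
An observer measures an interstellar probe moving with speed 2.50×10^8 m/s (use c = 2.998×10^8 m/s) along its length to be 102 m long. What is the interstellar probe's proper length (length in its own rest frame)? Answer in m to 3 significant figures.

L₀ ≈ 185 m

β = v/c = 2.50×10^8 / 2.998×10^8 = 0.83389
γ = 1/√(1 − 0.83389²) = 1.8118
L₀ = γL = 1.8118 × 102 = 185 m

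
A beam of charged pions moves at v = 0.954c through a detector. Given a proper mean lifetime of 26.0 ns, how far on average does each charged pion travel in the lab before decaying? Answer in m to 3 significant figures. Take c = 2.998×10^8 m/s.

γ = 1/√(1 − 0.954²) = 3.3355
Dilated lifetime: Δt = γτ₀ = 3.3355 × 26.0 ns = 86.723 ns
d = vΔt = 0.954c × 86.723 ns = 2.8601×10^8 m/s × 8.6723×10^-8 s = 24.8 m

d ≈ 24.8 m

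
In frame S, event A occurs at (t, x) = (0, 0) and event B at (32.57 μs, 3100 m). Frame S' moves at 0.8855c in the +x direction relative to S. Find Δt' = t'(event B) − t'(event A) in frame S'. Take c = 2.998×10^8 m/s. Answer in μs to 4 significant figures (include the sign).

Δt' ≈ 50.39 μs

γ = 1/√(1 − 0.8855²) = 2.15221
Δt' = γ(Δt − vΔx/c²) = 2.15221 × (32.57 μs − 0.8855×3100 m / (2.998×10^8 m/s))
= 2.15221 × (23.4137 μs) = 50.39 μs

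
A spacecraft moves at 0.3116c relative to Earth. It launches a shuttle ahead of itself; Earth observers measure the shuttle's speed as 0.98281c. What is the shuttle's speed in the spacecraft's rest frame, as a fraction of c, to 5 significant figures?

u' ≈ 0.96750c

Inverse velocity addition: u' = (u − v)/(1 − uv/c²)
= (0.98281 − 0.3116)/(1 − 0.98281×0.3116) = 0.67121/0.6937564 = 0.96750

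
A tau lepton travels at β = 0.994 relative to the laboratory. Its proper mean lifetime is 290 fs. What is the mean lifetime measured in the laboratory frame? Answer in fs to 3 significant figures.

γ = 1/√(1 − 0.994²) = 9.1424
Time dilation: Δt = γτ₀ = 9.1424 × 290 fs = 2650 fs

Δt ≈ 2650 fs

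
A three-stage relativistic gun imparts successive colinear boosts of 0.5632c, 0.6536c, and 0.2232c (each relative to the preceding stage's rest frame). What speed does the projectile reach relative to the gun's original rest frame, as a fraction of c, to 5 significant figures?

u ≈ 0.92832c

Compose boost 2: (0.6536 + 0.5632)/(1 + 0.6536×0.5632) = 1.2168/1.368108 = 0.8894038
Compose boost 3: (0.2232 + 0.8894038)/(1 + 0.2232×0.8894038) = 1.112604/1.198515 = 0.92832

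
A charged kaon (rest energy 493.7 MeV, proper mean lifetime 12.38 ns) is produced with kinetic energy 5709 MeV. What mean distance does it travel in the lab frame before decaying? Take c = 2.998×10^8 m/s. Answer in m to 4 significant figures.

d ≈ 46.48 m

γ = 1 + K/(m₀c²) = 1 + 5709/493.7 = 12.5637
β = √(1 − 1/γ²) = 0.996827
Dilated lifetime: γτ₀ = 12.5637 × 12.38 ns = 155.539 ns
d = βc·γτ₀ = 0.996827 × (2.998×10^8 m/s) × 1.55539×10^-7 s = 46.48 m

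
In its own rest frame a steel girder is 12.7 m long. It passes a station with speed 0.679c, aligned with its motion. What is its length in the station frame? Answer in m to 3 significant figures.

L ≈ 9.32 m

γ = 1/√(1 − 0.679²) = 1.3621
Length contraction: L = L₀/γ = 12.7/1.3621 = 9.32 m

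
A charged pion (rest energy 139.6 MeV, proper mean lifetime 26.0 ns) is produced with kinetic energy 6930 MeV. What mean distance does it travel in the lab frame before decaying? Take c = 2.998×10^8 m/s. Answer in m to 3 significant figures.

d ≈ 395 m

γ = 1 + K/(m₀c²) = 1 + 6930/139.6 = 50.642
β = √(1 − 1/γ²) = 0.99981
Dilated lifetime: γτ₀ = 50.642 × 26.0 ns = 1316.7 ns
d = βc·γτ₀ = 0.99981 × (2.998×10^8 m/s) × 1.3167×10^-6 s = 395 m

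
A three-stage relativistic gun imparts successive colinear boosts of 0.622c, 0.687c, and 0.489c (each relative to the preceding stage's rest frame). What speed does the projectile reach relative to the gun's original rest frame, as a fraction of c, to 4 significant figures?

Compose boost 2: (0.687 + 0.622)/(1 + 0.687×0.622) = 1.309/1.42731 = 0.917107
Compose boost 3: (0.489 + 0.917107)/(1 + 0.489×0.917107) = 1.40611/1.44847 = 0.9708

u ≈ 0.9708c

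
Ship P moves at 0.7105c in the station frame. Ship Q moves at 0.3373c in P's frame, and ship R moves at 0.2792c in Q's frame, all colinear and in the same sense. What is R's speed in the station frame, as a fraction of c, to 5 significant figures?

Compose boost 2: (0.3373 + 0.7105)/(1 + 0.3373×0.7105) = 1.0478/1.239652 = 0.8452375
Compose boost 3: (0.2792 + 0.8452375)/(1 + 0.2792×0.8452375) = 1.124437/1.235990 = 0.90975

u ≈ 0.90975c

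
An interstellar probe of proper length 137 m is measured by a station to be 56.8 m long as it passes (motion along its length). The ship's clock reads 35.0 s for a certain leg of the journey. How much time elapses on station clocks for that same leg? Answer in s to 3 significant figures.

Δt ≈ 84.4 s

Length contraction ⇒ γ = L₀/L = 137/56.8 = 2.4120
Time dilation: Δt = γτ₀ = 2.4120 × 35.0 s = 84.4 s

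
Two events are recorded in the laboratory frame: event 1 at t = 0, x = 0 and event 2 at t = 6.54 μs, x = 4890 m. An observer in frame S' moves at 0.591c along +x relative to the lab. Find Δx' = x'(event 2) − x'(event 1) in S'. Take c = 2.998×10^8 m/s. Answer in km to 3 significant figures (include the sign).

γ = 1/√(1 − 0.591²) = 1.2397
Δx' = γ(Δx − vΔt) = 1.2397 × (4890 m − 0.591×(2.998×10^8 m/s)×6.54×10^-6 s)
= 1.2397 × (3731.2 m) = 4.63 km

Δx' ≈ 4.63 km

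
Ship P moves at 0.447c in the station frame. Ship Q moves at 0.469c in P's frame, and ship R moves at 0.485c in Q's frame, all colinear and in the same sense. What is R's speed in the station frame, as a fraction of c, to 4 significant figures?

Compose boost 2: (0.469 + 0.447)/(1 + 0.469×0.447) = 0.9160/1.20964 = 0.757248
Compose boost 3: (0.485 + 0.757248)/(1 + 0.485×0.757248) = 1.24225/1.36727 = 0.9086

u ≈ 0.9086c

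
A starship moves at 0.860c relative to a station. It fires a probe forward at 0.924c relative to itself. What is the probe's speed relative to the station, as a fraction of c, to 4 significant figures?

u ≈ 0.9941c

Relativistic velocity addition: u = (u' + v)/(1 + u'v/c²)
= (0.924 + 0.860)/(1 + 0.924×0.860) = 1.784/1.79464 = 0.9941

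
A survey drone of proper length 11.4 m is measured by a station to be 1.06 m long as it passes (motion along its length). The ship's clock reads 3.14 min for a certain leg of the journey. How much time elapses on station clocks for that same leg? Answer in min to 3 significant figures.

Δt ≈ 33.8 min

Length contraction ⇒ γ = L₀/L = 11.4/1.06 = 10.755
Time dilation: Δt = γτ₀ = 10.755 × 3.14 min = 33.8 min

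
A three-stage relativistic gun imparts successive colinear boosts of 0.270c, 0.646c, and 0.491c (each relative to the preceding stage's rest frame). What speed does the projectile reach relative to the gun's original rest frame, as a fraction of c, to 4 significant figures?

u ≈ 0.9190c

Compose boost 2: (0.646 + 0.270)/(1 + 0.646×0.270) = 0.9160/1.17442 = 0.779959
Compose boost 3: (0.491 + 0.779959)/(1 + 0.491×0.779959) = 1.27096/1.38296 = 0.9190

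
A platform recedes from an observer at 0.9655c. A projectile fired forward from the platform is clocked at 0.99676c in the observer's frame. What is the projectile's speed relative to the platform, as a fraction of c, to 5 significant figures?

Inverse velocity addition: u' = (u − v)/(1 − uv/c²)
= (0.99676 − 0.9655)/(1 − 0.99676×0.9655) = 0.031260/0.03762822 = 0.83076

u' ≈ 0.83076c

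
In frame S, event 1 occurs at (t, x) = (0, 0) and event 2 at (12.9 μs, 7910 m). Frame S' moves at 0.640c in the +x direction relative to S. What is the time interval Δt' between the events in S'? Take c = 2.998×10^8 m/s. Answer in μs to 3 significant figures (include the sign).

γ = 1/√(1 − 0.640²) = 1.3014
Δt' = γ(Δt − vΔx/c²) = 1.3014 × (12.9 μs − 0.640×7910 m / (2.998×10^8 m/s))
= 1.3014 × (-3.9859 μs) = -5.19 μs

Δt' ≈ -5.19 μs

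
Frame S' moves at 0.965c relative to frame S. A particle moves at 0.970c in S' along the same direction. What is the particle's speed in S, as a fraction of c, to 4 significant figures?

u ≈ 0.9995c

Relativistic velocity addition: u = (u' + v)/(1 + u'v/c²)
= (0.970 + 0.965)/(1 + 0.970×0.965) = 1.935/1.93605 = 0.9995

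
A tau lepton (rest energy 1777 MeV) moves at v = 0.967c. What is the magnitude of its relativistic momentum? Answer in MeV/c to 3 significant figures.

p ≈ 6740 MeV/c

γ = 1/√(1 − 0.967²) = 3.9250
p = γβm₀c = 3.9250 × 0.967 × 1777 MeV/c = 6740 MeV/c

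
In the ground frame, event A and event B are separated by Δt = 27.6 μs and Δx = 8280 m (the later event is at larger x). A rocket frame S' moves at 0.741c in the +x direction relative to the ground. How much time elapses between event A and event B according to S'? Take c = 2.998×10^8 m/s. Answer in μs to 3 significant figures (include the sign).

Δt' ≈ 10.6 μs

γ = 1/√(1 − 0.741²) = 1.4892
Δt' = γ(Δt − vΔx/c²) = 1.4892 × (27.6 μs − 0.741×8280 m / (2.998×10^8 m/s))
= 1.4892 × (7.1348 μs) = 10.6 μs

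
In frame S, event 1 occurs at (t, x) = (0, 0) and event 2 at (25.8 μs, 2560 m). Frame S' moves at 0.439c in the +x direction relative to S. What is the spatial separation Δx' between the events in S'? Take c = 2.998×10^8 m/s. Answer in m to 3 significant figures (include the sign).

γ = 1/√(1 − 0.439²) = 1.1130
Δx' = γ(Δx − vΔt) = 1.1130 × (2560 m − 0.439×(2.998×10^8 m/s)×25.8×10^-6 s)
= 1.1130 × (-835.59 m) = -930 m

Δx' ≈ -930 m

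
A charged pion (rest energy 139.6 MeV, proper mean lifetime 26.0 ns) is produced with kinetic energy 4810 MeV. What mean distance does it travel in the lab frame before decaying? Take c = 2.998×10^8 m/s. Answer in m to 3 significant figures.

γ = 1 + K/(m₀c²) = 1 + 4810/139.6 = 35.456
β = √(1 − 1/γ²) = 0.99960
Dilated lifetime: γτ₀ = 35.456 × 26.0 ns = 921.85 ns
d = βc·γτ₀ = 0.99960 × (2.998×10^8 m/s) × 9.2185×10^-7 s = 276 m

d ≈ 276 m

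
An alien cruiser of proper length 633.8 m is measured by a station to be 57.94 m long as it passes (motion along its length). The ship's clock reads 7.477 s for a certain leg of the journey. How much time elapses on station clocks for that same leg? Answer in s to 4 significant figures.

Length contraction ⇒ γ = L₀/L = 633.8/57.94 = 10.9389
Time dilation: Δt = γτ₀ = 10.9389 × 7.477 s = 81.79 s

Δt ≈ 81.79 s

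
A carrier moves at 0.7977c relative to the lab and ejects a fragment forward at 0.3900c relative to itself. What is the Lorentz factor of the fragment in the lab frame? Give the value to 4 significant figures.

u_lab = (0.3900 + 0.7977)/(1 + 0.3900×0.7977) = 1.1877/1.311103 = 0.9058785
γ = 1/√(1 − 0.9058785²) = 2.361

γ ≈ 2.361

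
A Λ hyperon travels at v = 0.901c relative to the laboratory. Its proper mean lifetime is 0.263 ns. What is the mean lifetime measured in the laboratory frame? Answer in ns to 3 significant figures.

γ = 1/√(1 − 0.901²) = 2.3051
Time dilation: Δt = γτ₀ = 2.3051 × 0.263 ns = 0.606 ns

Δt ≈ 0.606 ns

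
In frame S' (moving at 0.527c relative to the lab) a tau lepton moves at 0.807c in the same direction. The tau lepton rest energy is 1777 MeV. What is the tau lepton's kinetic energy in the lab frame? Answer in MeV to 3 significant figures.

u_lab = (0.807 + 0.527)/(1 + 0.807×0.527) = 0.935951
γ = 1/√(1 − 0.935951²) = 2.8398
K = (γ − 1)m₀c² = (2.8398 − 1) × 1777 = 1.8398 × 1777 = 3270 MeV

K ≈ 3270 MeV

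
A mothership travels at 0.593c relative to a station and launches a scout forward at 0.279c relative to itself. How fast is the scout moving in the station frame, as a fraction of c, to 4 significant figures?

Compose boost 2: (0.279 + 0.593)/(1 + 0.279×0.593) = 0.8720/1.16545 = 0.7482

u ≈ 0.7482c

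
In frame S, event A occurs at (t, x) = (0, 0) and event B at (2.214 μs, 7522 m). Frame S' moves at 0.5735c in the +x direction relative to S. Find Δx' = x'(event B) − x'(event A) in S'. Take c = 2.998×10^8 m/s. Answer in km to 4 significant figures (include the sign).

Δx' ≈ 8.717 km

γ = 1/√(1 − 0.5735²) = 1.22069
Δx' = γ(Δx − vΔt) = 1.22069 × (7522 m − 0.5735×(2.998×10^8 m/s)×2.214×10^-6 s)
= 1.22069 × (7141.34 m) = 8.717 km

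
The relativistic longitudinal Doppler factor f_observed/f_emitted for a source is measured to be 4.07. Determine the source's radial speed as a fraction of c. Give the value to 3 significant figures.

β ≈ 0.886

f_obs/f_src = √((1+β)/(1−β)) = 4.07  ⇒  (1+β)/(1−β) = 16.565
β = |1 − D²|/(1 + D²) = |1 − 16.565|/(1 + 16.565) = 0.886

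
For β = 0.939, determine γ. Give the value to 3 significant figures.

γ ≈ 2.91

γ = 1/√(1 − β²) = 1/√(1 − 0.939²) = 1/√(0.11828) = 2.91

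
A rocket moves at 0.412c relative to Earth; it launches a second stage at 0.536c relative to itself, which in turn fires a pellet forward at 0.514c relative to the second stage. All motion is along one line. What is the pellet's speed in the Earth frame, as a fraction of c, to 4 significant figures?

u ≈ 0.9224c

Compose boost 2: (0.536 + 0.412)/(1 + 0.536×0.412) = 0.9480/1.22083 = 0.776520
Compose boost 3: (0.514 + 0.776520)/(1 + 0.514×0.776520) = 1.29052/1.39913 = 0.9224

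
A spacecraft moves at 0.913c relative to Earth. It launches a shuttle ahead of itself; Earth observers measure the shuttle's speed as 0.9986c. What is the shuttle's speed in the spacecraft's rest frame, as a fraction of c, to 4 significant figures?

u' ≈ 0.9697c

Inverse velocity addition: u' = (u − v)/(1 − uv/c²)
= (0.9986 − 0.913)/(1 − 0.9986×0.913) = 0.08560/0.0882782 = 0.9697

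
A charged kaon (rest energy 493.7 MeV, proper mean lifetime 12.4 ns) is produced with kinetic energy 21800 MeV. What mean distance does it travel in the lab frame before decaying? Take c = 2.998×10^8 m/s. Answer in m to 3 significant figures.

d ≈ 168 m

γ = 1 + K/(m₀c²) = 1 + 21800/493.7 = 45.156
β = √(1 − 1/γ²) = 0.99975
Dilated lifetime: γτ₀ = 45.156 × 12.4 ns = 559.94 ns
d = βc·γτ₀ = 0.99975 × (2.998×10^8 m/s) × 5.5994×10^-7 s = 168 m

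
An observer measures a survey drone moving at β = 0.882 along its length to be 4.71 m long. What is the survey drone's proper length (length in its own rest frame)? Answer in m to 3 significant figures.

γ = 1/√(1 − 0.882²) = 2.1220
L₀ = γL = 2.1220 × 4.71 = 9.99 m

L₀ ≈ 9.99 m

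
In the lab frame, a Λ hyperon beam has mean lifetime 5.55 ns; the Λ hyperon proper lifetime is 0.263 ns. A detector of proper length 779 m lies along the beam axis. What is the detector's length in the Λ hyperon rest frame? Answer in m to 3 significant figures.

L ≈ 36.9 m

Time dilation ⇒ γ = Δt/τ₀ = 5.55/0.263 = 21.103
Length contraction: L = L₀/γ = 779/21.103 = 36.9 m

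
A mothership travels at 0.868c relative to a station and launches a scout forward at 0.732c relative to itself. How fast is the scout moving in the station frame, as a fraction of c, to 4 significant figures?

Compose boost 2: (0.732 + 0.868)/(1 + 0.732×0.868) = 1.600/1.63538 = 0.9784

u ≈ 0.9784c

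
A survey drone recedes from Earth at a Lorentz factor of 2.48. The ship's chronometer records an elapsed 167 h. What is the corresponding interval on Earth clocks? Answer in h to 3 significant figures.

Δt ≈ 414 h

γ = 2.48 (given)
Time dilation: Δt = γτ₀ = 2.48 × 167 h = 414 h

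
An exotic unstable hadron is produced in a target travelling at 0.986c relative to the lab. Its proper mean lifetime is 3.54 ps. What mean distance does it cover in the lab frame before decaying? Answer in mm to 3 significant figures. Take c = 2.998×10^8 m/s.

γ = 1/√(1 − 0.986²) = 5.9972
Dilated lifetime: Δt = γτ₀ = 5.9972 × 3.54 ps = 21.230 ps
d = vΔt = 0.986c × 21.230 ps = 2.9560×10^8 m/s × 2.1230×10^-11 s = 6.28 mm

d ≈ 6.28 mm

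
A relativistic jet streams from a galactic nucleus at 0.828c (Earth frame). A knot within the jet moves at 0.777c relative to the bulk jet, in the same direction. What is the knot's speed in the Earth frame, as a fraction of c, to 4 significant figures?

Relativistic velocity addition: u = (u' + v)/(1 + u'v/c²)
= (0.777 + 0.828)/(1 + 0.777×0.828) = 1.605/1.64336 = 0.9767

u ≈ 0.9767c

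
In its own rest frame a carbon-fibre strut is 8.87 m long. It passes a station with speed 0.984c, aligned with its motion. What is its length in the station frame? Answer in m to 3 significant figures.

γ = 1/√(1 − 0.984²) = 5.6127
Length contraction: L = L₀/γ = 8.87/5.6127 = 1.58 m

L ≈ 1.58 m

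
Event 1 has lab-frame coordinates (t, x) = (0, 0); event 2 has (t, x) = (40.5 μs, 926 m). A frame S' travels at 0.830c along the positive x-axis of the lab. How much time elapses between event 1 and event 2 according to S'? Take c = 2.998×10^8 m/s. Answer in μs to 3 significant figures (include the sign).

γ = 1/√(1 − 0.830²) = 1.7929
Δt' = γ(Δt − vΔx/c²) = 1.7929 × (40.5 μs − 0.830×926 m / (2.998×10^8 m/s))
= 1.7929 × (37.936 μs) = 68.0 μs

Δt' ≈ 68.0 μs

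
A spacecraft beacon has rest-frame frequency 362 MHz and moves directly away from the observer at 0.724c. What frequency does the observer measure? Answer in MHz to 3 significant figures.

Relativistic Doppler: f_obs = f_src √((1−β)/(1+β))
= 362 × √(0.27600/1.7240) = 362 × 0.40012 = 145 MHz

f_obs ≈ 145 MHz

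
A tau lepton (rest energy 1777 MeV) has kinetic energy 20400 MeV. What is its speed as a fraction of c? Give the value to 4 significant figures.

γ = 1 + K/(m₀c²) = 1 + 20400/1777 = 12.4800
β = √(1 − 1/γ²) = 0.9968

β ≈ 0.9968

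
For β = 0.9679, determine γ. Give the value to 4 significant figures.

γ = 1/√(1 − β²) = 1/√(1 − 0.9679²) = 1/√(0.0631696) = 3.979

γ ≈ 3.979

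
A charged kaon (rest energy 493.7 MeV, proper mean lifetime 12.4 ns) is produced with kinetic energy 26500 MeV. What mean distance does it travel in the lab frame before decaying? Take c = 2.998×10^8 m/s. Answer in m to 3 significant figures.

d ≈ 203 m

γ = 1 + K/(m₀c²) = 1 + 26500/493.7 = 54.676
β = √(1 − 1/γ²) = 0.99983
Dilated lifetime: γτ₀ = 54.676 × 12.4 ns = 677.99 ns
d = βc·γτ₀ = 0.99983 × (2.998×10^8 m/s) × 6.7799×10^-7 s = 203 m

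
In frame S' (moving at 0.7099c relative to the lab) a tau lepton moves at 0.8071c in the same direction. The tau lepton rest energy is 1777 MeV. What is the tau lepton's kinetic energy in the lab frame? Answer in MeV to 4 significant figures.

u_lab = (0.8071 + 0.7099)/(1 + 0.8071×0.7099) = 0.9644236
γ = 1/√(1 − 0.9644236²) = 3.78270
K = (γ − 1)m₀c² = (3.78270 − 1) × 1777 = 2.78270 × 1777 = 4945 MeV

K ≈ 4945 MeV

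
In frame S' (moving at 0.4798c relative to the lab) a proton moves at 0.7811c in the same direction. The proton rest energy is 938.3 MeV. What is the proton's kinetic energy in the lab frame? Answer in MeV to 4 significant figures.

u_lab = (0.7811 + 0.4798)/(1 + 0.7811×0.4798) = 0.9171704
γ = 1/√(1 − 0.9171704²) = 2.50944
K = (γ − 1)m₀c² = (2.50944 − 1) × 938.3 = 1.50944 × 938.3 = 1416 MeV

K ≈ 1416 MeV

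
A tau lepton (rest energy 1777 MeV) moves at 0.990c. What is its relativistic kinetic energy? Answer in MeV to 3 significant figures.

γ = 1/√(1 − 0.990²) = 7.0888
K = (γ − 1)m₀c² = (7.0888 − 1) × 1777 MeV = 6.0888 × 1777 MeV = 10800 MeV

K ≈ 10800 MeV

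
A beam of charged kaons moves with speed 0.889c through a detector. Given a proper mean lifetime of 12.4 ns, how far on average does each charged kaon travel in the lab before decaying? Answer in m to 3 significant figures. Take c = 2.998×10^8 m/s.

γ = 1/√(1 − 0.889²) = 2.1838
Dilated lifetime: Δt = γτ₀ = 2.1838 × 12.4 ns = 27.080 ns
d = vΔt = 0.889c × 27.080 ns = 2.6652×10^8 m/s × 2.7080×10^-8 s = 7.22 m

d ≈ 7.22 m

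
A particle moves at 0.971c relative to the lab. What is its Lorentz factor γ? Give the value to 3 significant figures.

γ = 1/√(1 − β²) = 1/√(1 − 0.971²) = 1/√(0.057159) = 4.18

γ ≈ 4.18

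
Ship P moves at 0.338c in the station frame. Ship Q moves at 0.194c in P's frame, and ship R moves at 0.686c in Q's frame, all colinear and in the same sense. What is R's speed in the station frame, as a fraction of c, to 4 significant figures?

Compose boost 2: (0.194 + 0.338)/(1 + 0.194×0.338) = 0.5320/1.06557 = 0.499262
Compose boost 3: (0.686 + 0.499262)/(1 + 0.686×0.499262) = 1.18526/1.34249 = 0.8829

u ≈ 0.8829c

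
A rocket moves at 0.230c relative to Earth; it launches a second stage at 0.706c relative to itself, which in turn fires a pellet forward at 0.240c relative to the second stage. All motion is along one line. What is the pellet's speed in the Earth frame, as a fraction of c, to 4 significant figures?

u ≈ 0.8760c

Compose boost 2: (0.706 + 0.230)/(1 + 0.706×0.230) = 0.9360/1.16238 = 0.805244
Compose boost 3: (0.240 + 0.805244)/(1 + 0.240×0.805244) = 1.04524/1.19326 = 0.8760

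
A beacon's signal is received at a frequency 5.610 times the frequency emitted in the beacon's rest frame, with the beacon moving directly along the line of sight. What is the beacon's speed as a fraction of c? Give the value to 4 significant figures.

β ≈ 0.9384

f_obs/f_src = √((1+β)/(1−β)) = 5.610  ⇒  (1+β)/(1−β) = 31.4721
β = |1 − D²|/(1 + D²) = |1 − 31.4721|/(1 + 31.4721) = 0.9384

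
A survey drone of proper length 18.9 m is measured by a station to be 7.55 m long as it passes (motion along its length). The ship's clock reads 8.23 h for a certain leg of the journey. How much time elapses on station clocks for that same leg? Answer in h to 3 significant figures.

Δt ≈ 20.6 h

Length contraction ⇒ γ = L₀/L = 18.9/7.55 = 2.5033
Time dilation: Δt = γτ₀ = 2.5033 × 8.23 h = 20.6 h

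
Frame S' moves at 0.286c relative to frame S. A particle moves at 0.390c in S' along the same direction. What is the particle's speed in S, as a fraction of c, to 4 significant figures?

u ≈ 0.6082c

Relativistic velocity addition: u = (u' + v)/(1 + u'v/c²)
= (0.390 + 0.286)/(1 + 0.390×0.286) = 0.6760/1.11154 = 0.6082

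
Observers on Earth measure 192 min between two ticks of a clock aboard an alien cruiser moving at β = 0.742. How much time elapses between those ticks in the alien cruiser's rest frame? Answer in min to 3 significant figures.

τ₀ ≈ 129 min

γ = 1/√(1 − 0.742²) = 1.4916
Proper time: τ₀ = Δt/γ = 192/1.4916 = 129 min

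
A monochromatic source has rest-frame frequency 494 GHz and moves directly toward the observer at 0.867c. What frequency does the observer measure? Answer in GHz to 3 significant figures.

f_obs ≈ 1850 GHz

Relativistic Doppler: f_obs = f_src √((1+β)/(1−β))
= 494 × √(1.8670/0.13300) = 494 × 3.7467 = 1850 GHz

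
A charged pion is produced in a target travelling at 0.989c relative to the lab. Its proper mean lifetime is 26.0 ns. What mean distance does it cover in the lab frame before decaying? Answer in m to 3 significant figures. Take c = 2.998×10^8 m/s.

γ = 1/√(1 − 0.989²) = 6.7606
Dilated lifetime: Δt = γτ₀ = 6.7606 × 26.0 ns = 175.78 ns
d = vΔt = 0.989c × 175.78 ns = 2.9650×10^8 m/s × 1.7578×10^-7 s = 52.1 m

d ≈ 52.1 m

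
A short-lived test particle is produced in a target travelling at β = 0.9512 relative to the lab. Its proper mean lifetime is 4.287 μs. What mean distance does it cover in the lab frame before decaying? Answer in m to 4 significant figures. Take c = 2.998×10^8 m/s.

d ≈ 3962 m

γ = 1/√(1 − 0.9512²) = 3.24070
Dilated lifetime: Δt = γτ₀ = 3.24070 × 4.287 μs = 13.8929 μs
d = vΔt = 0.9512c × 13.8929 μs = 2.85170×10^8 m/s × 1.38929×10^-5 s = 3962 m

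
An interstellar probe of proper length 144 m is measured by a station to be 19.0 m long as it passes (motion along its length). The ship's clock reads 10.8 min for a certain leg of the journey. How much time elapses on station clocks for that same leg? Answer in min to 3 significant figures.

Length contraction ⇒ γ = L₀/L = 144/19.0 = 7.5789
Time dilation: Δt = γτ₀ = 7.5789 × 10.8 min = 81.9 min

Δt ≈ 81.9 min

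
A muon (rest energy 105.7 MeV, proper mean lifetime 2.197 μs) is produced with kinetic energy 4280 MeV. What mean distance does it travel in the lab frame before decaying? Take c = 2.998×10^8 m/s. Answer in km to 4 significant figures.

d ≈ 27.32 km

γ = 1 + K/(m₀c²) = 1 + 4280/105.7 = 41.4920
β = √(1 − 1/γ²) = 0.999710
Dilated lifetime: γτ₀ = 41.4920 × 2.197 μs = 91.1578 μs
d = βc·γτ₀ = 0.999710 × (2.998×10^8 m/s) × 9.11578×10^-5 s = 27.32 km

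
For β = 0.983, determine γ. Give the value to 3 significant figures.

γ = 1/√(1 − β²) = 1/√(1 − 0.983²) = 1/√(0.033711) = 5.45

γ ≈ 5.45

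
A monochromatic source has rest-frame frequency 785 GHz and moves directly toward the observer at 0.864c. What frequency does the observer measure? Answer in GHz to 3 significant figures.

f_obs ≈ 2910 GHz

Relativistic Doppler: f_obs = f_src √((1+β)/(1−β))
= 785 × √(1.8640/0.13600) = 785 × 3.7021 = 2910 GHz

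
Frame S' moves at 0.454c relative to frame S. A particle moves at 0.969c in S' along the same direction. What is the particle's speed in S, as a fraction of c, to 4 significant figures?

Relativistic velocity addition: u = (u' + v)/(1 + u'v/c²)
= (0.969 + 0.454)/(1 + 0.969×0.454) = 1.423/1.43993 = 0.9882

u ≈ 0.9882c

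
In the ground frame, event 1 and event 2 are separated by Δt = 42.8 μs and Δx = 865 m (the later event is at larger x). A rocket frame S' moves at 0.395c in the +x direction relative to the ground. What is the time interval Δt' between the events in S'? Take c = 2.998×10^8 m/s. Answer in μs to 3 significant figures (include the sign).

Δt' ≈ 45.3 μs

γ = 1/√(1 − 0.395²) = 1.0885
Δt' = γ(Δt − vΔx/c²) = 1.0885 × (42.8 μs − 0.395×865 m / (2.998×10^8 m/s))
= 1.0885 × (41.660 μs) = 45.3 μs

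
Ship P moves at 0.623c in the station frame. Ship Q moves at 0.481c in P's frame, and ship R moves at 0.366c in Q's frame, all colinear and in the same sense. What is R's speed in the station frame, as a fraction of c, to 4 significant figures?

Compose boost 2: (0.481 + 0.623)/(1 + 0.481×0.623) = 1.104/1.29966 = 0.849451
Compose boost 3: (0.366 + 0.849451)/(1 + 0.366×0.849451) = 1.21545/1.31090 = 0.9272

u ≈ 0.9272c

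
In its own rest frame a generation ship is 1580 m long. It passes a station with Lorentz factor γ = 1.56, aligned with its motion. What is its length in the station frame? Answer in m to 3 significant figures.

γ = 1.56 (given)
Length contraction: L = L₀/γ = 1580/1.56 = 1010 m

L ≈ 1010 m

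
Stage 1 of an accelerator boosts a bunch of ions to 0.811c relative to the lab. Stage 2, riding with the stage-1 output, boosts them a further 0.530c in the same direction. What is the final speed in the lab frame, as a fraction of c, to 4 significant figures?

u ≈ 0.9379c

Compose boost 2: (0.530 + 0.811)/(1 + 0.530×0.811) = 1.341/1.42983 = 0.9379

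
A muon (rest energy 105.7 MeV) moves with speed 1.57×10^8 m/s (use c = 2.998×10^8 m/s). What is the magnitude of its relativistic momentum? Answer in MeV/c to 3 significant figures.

β = v/c = 1.57×10^8 / 2.998×10^8 = 0.52368
γ = 1/√(1 − 0.52368²) = 1.1738
p = γβm₀c = 1.1738 × 0.52368 × 105.7 MeV/c = 65.0 MeV/c

p ≈ 65.0 MeV/c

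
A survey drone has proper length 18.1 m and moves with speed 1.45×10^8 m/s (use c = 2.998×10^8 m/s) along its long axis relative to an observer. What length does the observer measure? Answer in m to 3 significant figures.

L ≈ 15.8 m

β = v/c = 1.45×10^8 / 2.998×10^8 = 0.48366
γ = 1/√(1 − 0.48366²) = 1.1425
Length contraction: L = L₀/γ = 18.1/1.1425 = 15.8 m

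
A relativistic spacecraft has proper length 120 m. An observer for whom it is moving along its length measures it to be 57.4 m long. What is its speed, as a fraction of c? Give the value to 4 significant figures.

γ = L₀/L = 120/57.4 = 2.09059
β = √(1 − 1/γ²) = 0.8782

β ≈ 0.8782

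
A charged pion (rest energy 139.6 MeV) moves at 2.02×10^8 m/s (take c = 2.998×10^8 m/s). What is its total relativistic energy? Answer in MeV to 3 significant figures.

E ≈ 189 MeV

β = v/c = 2.02×10^8 / 2.998×10^8 = 0.67378
γ = 1/√(1 − 0.67378²) = 1.3533
E = γm₀c² = 1.3533 × 139.6 MeV = 189 MeV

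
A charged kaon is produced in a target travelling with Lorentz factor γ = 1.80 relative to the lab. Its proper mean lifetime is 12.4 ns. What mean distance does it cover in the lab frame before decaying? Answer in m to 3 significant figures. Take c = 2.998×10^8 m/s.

β = √(1 − 1/γ²) = √(1 − 1/1.80²) = 0.83148
Dilated lifetime: Δt = γτ₀ = 1.80 × 12.4 ns = 22.320 ns
d = vΔt = 0.83148c × 22.320 ns = 2.4928×10^8 m/s × 2.2320×10^-8 s = 5.56 m

d ≈ 5.56 m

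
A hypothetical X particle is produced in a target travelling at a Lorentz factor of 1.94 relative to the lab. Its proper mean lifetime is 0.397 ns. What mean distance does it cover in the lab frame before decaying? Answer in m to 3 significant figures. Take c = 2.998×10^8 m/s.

d ≈ 0.198 m

β = √(1 − 1/γ²) = √(1 − 1/1.94²) = 0.85691
Dilated lifetime: Δt = γτ₀ = 1.94 × 0.397 ns = 0.77018 ns
d = vΔt = 0.85691c × 0.77018 ns = 2.5690×10^8 m/s × 7.7018×10^-10 s = 0.198 m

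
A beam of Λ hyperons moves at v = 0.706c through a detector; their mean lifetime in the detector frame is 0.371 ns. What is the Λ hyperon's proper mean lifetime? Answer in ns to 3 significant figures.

τ₀ ≈ 0.263 ns

γ = 1/√(1 − 0.706²) = 1.4120
Proper time: τ₀ = Δt/γ = 0.371/1.4120 = 0.263 ns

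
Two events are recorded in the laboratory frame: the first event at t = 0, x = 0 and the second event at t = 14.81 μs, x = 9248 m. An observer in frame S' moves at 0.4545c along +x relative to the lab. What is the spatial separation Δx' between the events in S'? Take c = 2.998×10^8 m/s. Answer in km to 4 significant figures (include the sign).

γ = 1/√(1 − 0.4545²) = 1.12265
Δx' = γ(Δx − vΔt) = 1.12265 × (9248 m − 0.4545×(2.998×10^8 m/s)×14.81×10^-6 s)
= 1.12265 × (7230.00 m) = 8.117 km

Δx' ≈ 8.117 km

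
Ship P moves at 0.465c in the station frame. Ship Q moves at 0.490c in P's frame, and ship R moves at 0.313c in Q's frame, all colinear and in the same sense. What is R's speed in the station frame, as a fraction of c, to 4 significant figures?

Compose boost 2: (0.490 + 0.465)/(1 + 0.490×0.465) = 0.9550/1.22785 = 0.777782
Compose boost 3: (0.313 + 0.777782)/(1 + 0.313×0.777782) = 1.09078/1.24345 = 0.8772

u ≈ 0.8772c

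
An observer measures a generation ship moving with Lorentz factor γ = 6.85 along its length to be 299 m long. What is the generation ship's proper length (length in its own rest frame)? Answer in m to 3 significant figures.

L₀ ≈ 2050 m

γ = 6.85 (given)
L₀ = γL = 6.85 × 299 = 2050 m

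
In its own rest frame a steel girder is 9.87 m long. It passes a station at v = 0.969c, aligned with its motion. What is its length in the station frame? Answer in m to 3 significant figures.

L ≈ 2.44 m

γ = 1/√(1 − 0.969²) = 4.0476
Length contraction: L = L₀/γ = 9.87/4.0476 = 2.44 m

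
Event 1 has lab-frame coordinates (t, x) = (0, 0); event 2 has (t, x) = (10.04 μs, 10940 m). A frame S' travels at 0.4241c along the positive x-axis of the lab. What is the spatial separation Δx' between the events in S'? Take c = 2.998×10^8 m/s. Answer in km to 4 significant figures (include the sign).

Δx' ≈ 10.67 km

γ = 1/√(1 − 0.4241²) = 1.10422
Δx' = γ(Δx − vΔt) = 1.10422 × (10940 m − 0.4241×(2.998×10^8 m/s)×10.04×10^-6 s)
= 1.10422 × (9663.46 m) = 10.67 km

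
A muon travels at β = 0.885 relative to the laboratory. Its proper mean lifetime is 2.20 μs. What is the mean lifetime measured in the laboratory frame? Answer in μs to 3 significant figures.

Δt ≈ 4.73 μs

γ = 1/√(1 − 0.885²) = 2.1478
Time dilation: Δt = γτ₀ = 2.1478 × 2.20 μs = 4.73 μs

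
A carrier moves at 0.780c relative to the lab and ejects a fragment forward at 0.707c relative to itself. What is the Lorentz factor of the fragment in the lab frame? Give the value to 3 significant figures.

u_lab = (0.707 + 0.780)/(1 + 0.707×0.780) = 1.487/1.55146 = 0.958452
γ = 1/√(1 − 0.958452²) = 3.51

γ ≈ 3.51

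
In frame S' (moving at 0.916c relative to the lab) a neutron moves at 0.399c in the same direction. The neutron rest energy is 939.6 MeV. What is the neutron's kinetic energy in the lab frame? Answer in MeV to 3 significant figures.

u_lab = (0.399 + 0.916)/(1 + 0.399×0.916) = 0.963028
γ = 1/√(1 − 0.963028²) = 3.7120
K = (γ − 1)m₀c² = (3.7120 − 1) × 939.6 = 2.7120 × 939.6 = 2550 MeV

K ≈ 2550 MeV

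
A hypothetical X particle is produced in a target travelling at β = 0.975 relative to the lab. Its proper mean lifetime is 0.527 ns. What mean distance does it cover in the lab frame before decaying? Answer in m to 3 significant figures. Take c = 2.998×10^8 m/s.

d ≈ 0.693 m

γ = 1/√(1 − 0.975²) = 4.5004
Dilated lifetime: Δt = γτ₀ = 4.5004 × 0.527 ns = 2.3717 ns
d = vΔt = 0.975c × 2.3717 ns = 2.9230×10^8 m/s × 2.3717×10^-9 s = 0.693 m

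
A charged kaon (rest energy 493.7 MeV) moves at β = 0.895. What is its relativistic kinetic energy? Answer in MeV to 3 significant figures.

γ = 1/√(1 − 0.895²) = 2.2418
K = (γ − 1)m₀c² = (2.2418 − 1) × 493.7 MeV = 1.2418 × 493.7 MeV = 613 MeV

K ≈ 613 MeV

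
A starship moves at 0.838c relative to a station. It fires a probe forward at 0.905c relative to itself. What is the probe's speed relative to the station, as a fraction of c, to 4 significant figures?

Relativistic velocity addition: u = (u' + v)/(1 + u'v/c²)
= (0.905 + 0.838)/(1 + 0.905×0.838) = 1.743/1.75839 = 0.9912

u ≈ 0.9912c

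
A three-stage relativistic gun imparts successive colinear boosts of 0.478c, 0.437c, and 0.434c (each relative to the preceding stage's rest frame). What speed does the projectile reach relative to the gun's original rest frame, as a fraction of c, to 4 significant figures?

u ≈ 0.8964c

Compose boost 2: (0.437 + 0.478)/(1 + 0.437×0.478) = 0.9150/1.20889 = 0.756895
Compose boost 3: (0.434 + 0.756895)/(1 + 0.434×0.756895) = 1.19090/1.32849 = 0.8964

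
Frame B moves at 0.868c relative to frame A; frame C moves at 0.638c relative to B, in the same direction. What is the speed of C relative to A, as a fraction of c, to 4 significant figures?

u ≈ 0.9692c

Compose boost 2: (0.638 + 0.868)/(1 + 0.638×0.868) = 1.506/1.55378 = 0.9692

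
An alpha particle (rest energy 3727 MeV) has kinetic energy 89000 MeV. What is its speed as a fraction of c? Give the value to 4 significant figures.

γ = 1 + K/(m₀c²) = 1 + 89000/3727 = 24.8798
β = √(1 − 1/γ²) = 0.9992

β ≈ 0.9992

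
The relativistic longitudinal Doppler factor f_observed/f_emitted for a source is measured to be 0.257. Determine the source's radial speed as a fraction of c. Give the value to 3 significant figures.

β ≈ 0.876

f_obs/f_src = √((1−β)/(1+β)) = 0.257  ⇒  (1−β)/(1+β) = 0.066049
β = |1 − D²|/(1 + D²) = |1 − 0.066049|/(1 + 0.066049) = 0.876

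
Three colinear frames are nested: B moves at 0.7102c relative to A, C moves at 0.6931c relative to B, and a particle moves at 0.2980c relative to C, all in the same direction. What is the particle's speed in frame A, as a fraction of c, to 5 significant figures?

Compose boost 2: (0.6931 + 0.7102)/(1 + 0.6931×0.7102) = 1.4033/1.492240 = 0.9403986
Compose boost 3: (0.2980 + 0.9403986)/(1 + 0.2980×0.9403986) = 1.238399/1.280239 = 0.96732

u ≈ 0.96732c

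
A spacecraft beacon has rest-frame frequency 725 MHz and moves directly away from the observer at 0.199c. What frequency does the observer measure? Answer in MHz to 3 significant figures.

f_obs ≈ 593 MHz

Relativistic Doppler: f_obs = f_src √((1−β)/(1+β))
= 725 × √(0.80100/1.1990) = 725 × 0.81735 = 593 MHz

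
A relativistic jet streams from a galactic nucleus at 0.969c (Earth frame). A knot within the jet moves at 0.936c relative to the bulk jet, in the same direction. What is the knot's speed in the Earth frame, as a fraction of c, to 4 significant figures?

Relativistic velocity addition: u = (u' + v)/(1 + u'v/c²)
= (0.936 + 0.969)/(1 + 0.936×0.969) = 1.905/1.90698 = 0.9990

u ≈ 0.9990c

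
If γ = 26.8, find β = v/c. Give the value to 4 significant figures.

β = √(1 − 1/γ²) = √(1 − 1/26.8²) = √(0.998608) = 0.9993

β ≈ 0.9993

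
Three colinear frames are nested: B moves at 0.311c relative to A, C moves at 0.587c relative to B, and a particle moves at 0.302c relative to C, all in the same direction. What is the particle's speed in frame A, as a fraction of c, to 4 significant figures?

u ≈ 0.8634c

Compose boost 2: (0.587 + 0.311)/(1 + 0.587×0.311) = 0.8980/1.18256 = 0.759371
Compose boost 3: (0.302 + 0.759371)/(1 + 0.302×0.759371) = 1.06137/1.22933 = 0.8634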